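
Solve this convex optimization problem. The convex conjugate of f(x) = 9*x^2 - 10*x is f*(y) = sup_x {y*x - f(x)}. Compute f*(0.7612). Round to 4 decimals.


f*(y) = sup_x {y*x - a*x^2 - b*x} = sup_x {(y-b)*x - a*x^2}
FOC: (y - b) - 2a*x = 0 => x* = (y - b)/(2a)
x* = (0.7612 + 10)/(2*9) = 0.5978
f*(0.7612) = (y-b)^2/(4a) = (0.7612 + 10)^2/(4*9)
= 115.8034/36 = 3.2168


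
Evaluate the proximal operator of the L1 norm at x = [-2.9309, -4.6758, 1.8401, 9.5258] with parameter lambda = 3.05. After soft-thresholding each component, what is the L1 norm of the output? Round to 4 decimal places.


Soft-thresholding with lambda = 3.05:
prox(-2.9309) = sign(-2.9309)*max(|-2.9309| - 3.05, 0) = 0.0
prox(-4.6758) = sign(-4.6758)*max(|-4.6758| - 3.05, 0) = -1.6258
prox(1.8401) = sign(1.8401)*max(|1.8401| - 3.05, 0) = 0.0
prox(9.5258) = sign(9.5258)*max(|9.5258| - 3.05, 0) = 6.4758
prox(x) = [0.0, -1.6258, 0.0, 6.4758]
||prox(x)||_1 = 0.0 + 1.6258 + 0.0 + 6.4758 = 8.1016


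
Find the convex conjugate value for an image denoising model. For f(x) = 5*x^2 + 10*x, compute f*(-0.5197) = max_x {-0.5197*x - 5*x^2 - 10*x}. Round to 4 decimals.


f*(y) = sup_x {y*x - a*x^2 - b*x} = sup_x {(y-b)*x - a*x^2}
FOC: (y - b) - 2a*x = 0 => x* = (y - b)/(2a)
x* = (-0.5197 - 10)/(2*5) = -1.052
f*(-0.5197) = (y-b)^2/(4a) = (-0.5197 - 10)^2/(4*5)
= 110.6641/20 = 5.5332


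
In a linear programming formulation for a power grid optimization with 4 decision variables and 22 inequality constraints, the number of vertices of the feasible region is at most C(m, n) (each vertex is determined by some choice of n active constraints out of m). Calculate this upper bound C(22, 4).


Each vertex corresponds to some choice of n active constraints out of m, so the number of vertices is at most C(m, n) = m! / (n!(m-n)!).
m = 22, n = 4
Numerator: 22 * 21 * 20 * 19
Denominator: 4! = 24
C(22, 4) = 7315


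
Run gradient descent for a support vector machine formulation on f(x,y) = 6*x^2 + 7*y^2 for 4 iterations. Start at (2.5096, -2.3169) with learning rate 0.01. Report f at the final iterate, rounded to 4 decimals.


Gradient descent on f(x,y) = 6*x^2 + 7*y^2.
Starting point: (2.5096, -2.3169), alpha = 0.01
Step 1: grad_x = 2*6*2.5096 = 30.1152, grad_y = 2*7*-2.3169 = -32.4366
  x_1 = 2.5096 - 0.01*30.1152 = 2.2084
  y_1 = -2.3169 - 0.01*-32.4366 = -1.9925
Step 2: grad_x = 2*6*2.2084 = 26.5014, grad_y = 2*7*-1.9925 = -27.8955
  x_2 = 2.2084 - 0.01*26.5014 = 1.9434
  y_2 = -1.9925 - 0.01*-27.8955 = -1.7136
Step 3: grad_x = 2*6*1.9434 = 23.3212, grad_y = 2*7*-1.7136 = -23.9901
  x_3 = 1.9434 - 0.01*23.3212 = 1.7102
  y_3 = -1.7136 - 0.01*-23.9901 = -1.4737
Step 4: grad_x = 2*6*1.7102 = 20.5227, grad_y = 2*7*-1.4737 = -20.6315
  x_4 = 1.7102 - 0.01*20.5227 = 1.505
  y_4 = -1.4737 - 0.01*-20.6315 = -1.2674
f(1.505, -1.2674) = 6*1.505^2 + 7*(-1.2674)^2 = 24.8335


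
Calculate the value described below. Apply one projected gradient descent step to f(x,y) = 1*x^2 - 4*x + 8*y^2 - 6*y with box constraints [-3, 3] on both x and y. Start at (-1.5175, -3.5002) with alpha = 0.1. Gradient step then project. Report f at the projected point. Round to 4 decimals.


Step 1: Compute gradient at (-1.5175, -3.5002).
grad_x = 2*1*-1.5175 - 4 = -7.035
grad_y = 2*8*-3.5002 - 6 = -62.0032
Step 2: Gradient step.
x_raw = -1.5175 - 0.1*-7.035 = -0.814
y_raw = -3.5002 - 0.1*-62.0032 = 2.7001
Step 3: Project onto [-3, 3].
x_proj = clip(-0.814) = -0.814
y_proj = clip(2.7001) = 2.7001
Step 4: Evaluate f.
f(-0.814, 2.7001) = 46.0431


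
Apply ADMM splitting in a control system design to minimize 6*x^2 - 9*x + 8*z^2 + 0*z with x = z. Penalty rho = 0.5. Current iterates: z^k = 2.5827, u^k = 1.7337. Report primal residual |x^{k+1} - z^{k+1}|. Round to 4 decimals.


ADMM iteration with rho = 0.5, z^k = 2.5827, u^k = 1.7337
Step 1: x-update.
Minimize 6*x^2 - 9*x + (0.5/2)*(x - 2.5827 + 1.7337)^2
FOC: (2*6 + 0.5)*x = 9 + 0.5*(2.5827 - 1.7337)
x^{k+1} = 0.754
Step 2: z-update.
Minimize 8*z^2 + 0*z + (0.5/2)*(0.754 - z + 1.7337)^2
FOC: (2*8 + 0.5)*z = 0 + 0.5*(0.754 + 1.7337)
z^{k+1} = 0.0754
Step 3: u-update.
u^{k+1} = 1.7337 + 0.754 - 0.0754 = 2.4123
Step 4: Primal residual = |0.754 - 0.0754| = 0.6786


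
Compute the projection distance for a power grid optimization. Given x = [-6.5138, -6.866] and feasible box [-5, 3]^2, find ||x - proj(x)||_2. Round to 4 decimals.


Project each component onto [-5, 3].
clip(-6.5138) = -5.0, clip(-6.866) = -5.0
Projection = [-5.0, -5.0]
Squared diffs: [2.2916, 3.482]
Distance = sqrt(5.7736) = 2.4028


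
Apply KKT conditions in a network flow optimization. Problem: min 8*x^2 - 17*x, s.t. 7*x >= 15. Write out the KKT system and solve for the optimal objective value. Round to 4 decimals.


Step 1: Try lambda = 0 (constraint inactive).
x_unc = 17/(2*8) = 1.0625
Check: 7*1.0625 = 7.4375 < 15 -- violated!
Step 2: Constraint must be active: 7*x = 15
x* = 15/7 = 2.1429 (rounded; the exact value 15/7 is used below)
lambda = (2*8*(15/7) - 17)/7 = 2.4694
Step 3: Compute optimal value.
f(x*) = 8*(15/7)^2 - 17*(15/7) = 0.3061


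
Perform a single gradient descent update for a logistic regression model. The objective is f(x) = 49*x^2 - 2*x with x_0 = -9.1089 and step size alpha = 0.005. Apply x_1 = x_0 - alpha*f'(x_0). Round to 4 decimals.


We compute the gradient at x_0 and apply the update.
f'(x) = 98*x - 2
f'(-9.1089) = 98*-9.1089 - 2 = -894.6722
x_1 = -9.1089 - 0.005*-894.6722 = -4.6355


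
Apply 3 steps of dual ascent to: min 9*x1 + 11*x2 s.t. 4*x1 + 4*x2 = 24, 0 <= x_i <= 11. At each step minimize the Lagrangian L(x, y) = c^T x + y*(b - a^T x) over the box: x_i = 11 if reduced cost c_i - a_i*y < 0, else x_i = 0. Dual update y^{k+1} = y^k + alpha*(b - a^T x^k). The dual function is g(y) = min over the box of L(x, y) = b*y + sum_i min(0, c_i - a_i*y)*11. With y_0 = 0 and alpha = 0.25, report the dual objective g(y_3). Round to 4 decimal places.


Dual ascent for LP: min 9*x1 + 11*x2, 4*x1 + 4*x2 = 24, 0 <= x_i <= 11
Step 1: y^k = 0.0, reduced costs: (9.0, 11.0)
  x^k = (0.0, 0.0), subgradient = b - a^T x = 24.0
  y^{k+1} = 0.0 + 0.25*24.0 = 6.0
Step 2: y^k = 6.0, reduced costs: (-15.0, -13.0)
  x^k = (11.0, 11.0), subgradient = b - a^T x = -64.0
  y^{k+1} = 6.0 + 0.25*-64.0 = -10.0
Step 3: y^k = -10.0, reduced costs: (49.0, 51.0)
  x^k = (0.0, 0.0), subgradient = b - a^T x = 24.0
  y^{k+1} = -10.0 + 0.25*24.0 = -4.0
Dual objective at y_3 = -4.0: reduced costs (25.0, 27.0), box minimizer x = (0.0, 0.0)
g(y_3) = b*y + (c1 - a1*y)*x1 + (c2 - a2*y)*x2 = 24*(-4.0) + 25.0*0.0 + 27.0*0.0 = -96.0 + 0.0 + 0.0 = -96.0


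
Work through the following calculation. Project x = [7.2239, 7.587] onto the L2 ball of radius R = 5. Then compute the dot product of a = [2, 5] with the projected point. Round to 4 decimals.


Step 1: Compute ||x|| (intermediates to 6 decimals).
||x|| = sqrt(7.2239^2 + 7.587^2) = 10.476035
Step 2: Project.
Since ||x|| > R, scale = R/||x|| = 5/10.476035 = 0.47728, proj(x) = scale * x
proj(x) = [3.447823, 3.621123]
Step 3: Dot product.
a^T * proj(x) = 2*3.447823 + 5*3.621123 = 25.0013


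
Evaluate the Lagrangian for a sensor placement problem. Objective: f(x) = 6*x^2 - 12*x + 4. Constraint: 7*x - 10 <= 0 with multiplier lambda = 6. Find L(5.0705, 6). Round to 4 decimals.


Step 1: Evaluate f(x).
f(5.0705) = 6*5.0705^2 - 12*5.0705 + 4 = 97.4138
Step 2: Evaluate g(x).
g(5.0705) = 7*5.0705 - 10 = 25.4935
Step 3: Compute Lagrangian.
L = 97.4138 + 6*25.4935 = 250.3748


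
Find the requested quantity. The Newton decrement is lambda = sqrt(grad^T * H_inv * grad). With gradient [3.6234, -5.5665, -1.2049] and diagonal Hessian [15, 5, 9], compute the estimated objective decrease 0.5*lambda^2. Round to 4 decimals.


Step 1: H is diagonal, so H^(-1) * g = [0.2416, -1.1133, -0.1339].
Step 2: g^T H^(-1) g = sum_i g_i^2 / H_ii
  = (3.6234)^2/15 + (-5.5665)^2/5 + (-1.2049)^2/9
  = 0.8753 + 6.1972 + 0.1613 = 7.2338
Step 3: Objective decrease = 0.5 * g^T H^(-1) g = 3.6169


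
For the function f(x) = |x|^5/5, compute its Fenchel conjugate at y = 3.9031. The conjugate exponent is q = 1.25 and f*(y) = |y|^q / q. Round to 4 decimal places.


The conjugate exponent q satisfies 1/p + 1/q = 1.
p = 5, so q = 5/(5 - 1) = 1.25
|y|^q = 3.9031^1.25 = 5.4861
f*(3.9031) = 5.4861 / 1.25 = 4.3889


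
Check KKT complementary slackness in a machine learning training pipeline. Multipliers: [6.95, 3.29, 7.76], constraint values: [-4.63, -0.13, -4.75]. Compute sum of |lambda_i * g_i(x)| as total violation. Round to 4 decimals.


KKT complementary slackness check:
lambda_1 * g_1 = 6.95 * -4.63 = -32.1785
lambda_2 * g_2 = 3.29 * -0.13 = -0.4277
lambda_3 * g_3 = 7.76 * -4.75 = -36.86
Total violation = 32.1785 + 0.4277 + 36.86 = 69.4662


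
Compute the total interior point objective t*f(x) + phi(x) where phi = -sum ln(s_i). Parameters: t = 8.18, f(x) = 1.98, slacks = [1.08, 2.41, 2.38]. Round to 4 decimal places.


Step 1: Compute log-barrier.
ln values: [0.077, 0.8796, 0.8671]
phi = -(0.077 + 0.8796 + 0.8671) = -1.8237
Step 2: Compute augmented objective.
t*f(x) = 8.18*1.98 = 16.1964
Total = 16.1964 - 1.8237 = 14.3727


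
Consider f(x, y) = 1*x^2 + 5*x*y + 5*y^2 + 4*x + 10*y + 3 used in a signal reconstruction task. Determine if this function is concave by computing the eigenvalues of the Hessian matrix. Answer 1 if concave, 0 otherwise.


The Hessian of f(x,y) = 1*x^2 + 5*x*y + 5*y^2 + 4*x + 10*y + 3 is:
H = [[2, 5], [5, 10]]
Trace = 2 + 10 = 12
Determinant = 2*10 - (5)^2 = -5
Discriminant = (12)^2 - 4*-5 = 164.0
Eigenvalues: lambda_1 = -0.4031, lambda_2 = 12.4031
The function is not concave.

0


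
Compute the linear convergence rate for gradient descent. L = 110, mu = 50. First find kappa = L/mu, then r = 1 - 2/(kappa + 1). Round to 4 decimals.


Step 1: Compute the condition number.
kappa = L/mu = 110/50 = 2.2
Step 2: Compute the convergence rate.
r = 1 - 2/(kappa + 1) = 1 - 2*mu/(L + mu) = (L - mu)/(L + mu) = 60/160 = 0.375


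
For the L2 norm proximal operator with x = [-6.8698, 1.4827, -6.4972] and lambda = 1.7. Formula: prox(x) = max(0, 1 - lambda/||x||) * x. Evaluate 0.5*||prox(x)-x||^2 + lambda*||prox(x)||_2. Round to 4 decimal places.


Step 1: Compute ||x||.
||x|| = 9.5711
Step 2: Compute scaling factor.
scale = max(0, 1 - 1.7/9.5711) = 0.8224
Step 3: prox(x) = [-5.6496, 1.2193, -5.3432]
||prox(x)|| = 7.8711
Step 4: Proximal objective.
0.5*||prox-x||^2 = 1.445
lambda*||prox|| = 13.3809
Total = 14.8259


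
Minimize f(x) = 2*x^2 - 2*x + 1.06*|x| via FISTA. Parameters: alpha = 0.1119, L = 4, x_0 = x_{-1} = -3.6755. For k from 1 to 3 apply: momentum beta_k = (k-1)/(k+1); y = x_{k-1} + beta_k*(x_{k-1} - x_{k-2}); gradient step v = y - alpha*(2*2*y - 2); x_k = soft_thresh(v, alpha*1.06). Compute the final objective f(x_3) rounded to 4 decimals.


FISTA on f(x) = 2*x^2 - 2*x + 1.06*|x|
L = 4, alpha = 0.1119
Iteration 1: beta = 0.0, y = -3.6755 + 0.0*(-3.6755 + 3.6755) = -3.6755
  grad(y) = -16.702, v = y - alpha*grad = -1.8065
  prox(v) = soft_thresh(-1.8065, 0.1186) = -1.6879
Iteration 2: beta = 0.3333, y = -1.6879 + 0.3333*(-1.6879 + 3.6755) = -1.0254
  grad(y) = -6.1016, v = y - alpha*grad = -0.3426
  prox(v) = soft_thresh(-0.3426, 0.1186) = -0.224
Iteration 3: beta = 0.5, y = -0.224 + 0.5*(-0.224 + 1.6879) = 0.5079
  grad(y) = 0.0317, v = y - alpha*grad = 0.5044
  prox(v) = soft_thresh(0.5044, 0.1186) = 0.3858
f(x_3) = 2*0.3858^2 - 2*0.3858 + 1.06*|0.3858| = -0.065


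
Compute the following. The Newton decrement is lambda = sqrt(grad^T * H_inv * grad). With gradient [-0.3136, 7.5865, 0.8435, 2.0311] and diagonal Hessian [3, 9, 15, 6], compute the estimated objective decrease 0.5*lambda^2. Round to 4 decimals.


Step 1: H is diagonal, so H^(-1) * g = [-0.1045, 0.8429, 0.0562, 0.3385].
Step 2: g^T H^(-1) g = sum_i g_i^2 / H_ii
  = (-0.3136)^2/3 + (7.5865)^2/9 + (0.8435)^2/15 + (2.0311)^2/6
  = 0.0328 + 6.395 + 0.0474 + 0.6876 = 7.1628
Step 3: Objective decrease = 0.5 * g^T H^(-1) g = 3.5814


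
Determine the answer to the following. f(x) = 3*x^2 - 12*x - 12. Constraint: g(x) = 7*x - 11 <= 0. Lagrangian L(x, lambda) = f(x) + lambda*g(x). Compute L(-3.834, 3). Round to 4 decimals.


Step 1: Evaluate f(x).
f(-3.834) = 3*(-3.834)^2 - 12*(-3.834) - 12 = 78.1067
Step 2: Evaluate g(x).
g(-3.834) = 7*-3.834 - 11 = -37.838
Step 3: Compute Lagrangian.
L = 78.1067 + 3*-37.838 = -35.4073


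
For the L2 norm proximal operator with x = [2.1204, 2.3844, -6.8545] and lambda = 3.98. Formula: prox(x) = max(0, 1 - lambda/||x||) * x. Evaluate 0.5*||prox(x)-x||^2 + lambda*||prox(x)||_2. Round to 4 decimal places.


Step 1: Compute ||x||.
||x|| = 7.5608
Step 2: Compute scaling factor.
scale = max(0, 1 - 3.98/7.5608) = 0.4736
Step 3: prox(x) = [1.0042, 1.1293, -3.2463]
||prox(x)|| = 3.5808
Step 4: Proximal objective.
0.5*||prox-x||^2 = 7.9202
lambda*||prox|| = 14.2516
Total = 22.1718


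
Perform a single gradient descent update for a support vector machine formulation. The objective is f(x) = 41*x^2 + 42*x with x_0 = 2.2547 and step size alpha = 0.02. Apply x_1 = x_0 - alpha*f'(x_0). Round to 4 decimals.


We compute the gradient at x_0 and apply the update.
f'(x) = 82*x + 42
f'(2.2547) = 82*2.2547 + 42 = 226.8854
x_1 = 2.2547 - 0.02*226.8854 = -2.283


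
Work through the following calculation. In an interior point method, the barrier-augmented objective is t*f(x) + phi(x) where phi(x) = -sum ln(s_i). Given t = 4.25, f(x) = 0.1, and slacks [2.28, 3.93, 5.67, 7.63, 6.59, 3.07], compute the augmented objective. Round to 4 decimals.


Step 1: Compute log-barrier.
ln values: [0.8242, 1.3686, 1.7352, 2.0321, 1.8856, 1.1217]
phi = -(0.8242 + 1.3686 + 1.7352 + 2.0321 + 1.8856 + 1.1217) = -8.9673
Step 2: Compute augmented objective.
t*f(x) = 4.25*0.1 = 0.425
Total = 0.425 - 8.9673 = -8.5423


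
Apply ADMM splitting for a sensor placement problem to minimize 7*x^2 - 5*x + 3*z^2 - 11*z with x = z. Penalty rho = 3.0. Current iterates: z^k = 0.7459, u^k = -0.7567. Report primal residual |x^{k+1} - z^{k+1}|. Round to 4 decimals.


ADMM iteration with rho = 3.0, z^k = 0.7459, u^k = -0.7567
Step 1: x-update.
Minimize 7*x^2 - 5*x + (3.0/2)*(x - 0.7459 - 0.7567)^2
FOC: (2*7 + 3.0)*x = 5 + 3.0*(0.7459 + 0.7567)
x^{k+1} = 0.5593
Step 2: z-update.
Minimize 3*z^2 - 11*z + (3.0/2)*(0.5593 - z - 0.7567)^2
FOC: (2*3 + 3.0)*z = 11 + 3.0*(0.5593 - 0.7567)
z^{k+1} = 1.1564
Step 3: u-update.
u^{k+1} = -0.7567 + 0.5593 - 1.1564 = -1.3538
Step 4: Primal residual = |0.5593 - 1.1564| = 0.5971


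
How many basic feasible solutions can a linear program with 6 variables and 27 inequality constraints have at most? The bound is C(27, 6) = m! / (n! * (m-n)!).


Each vertex corresponds to some choice of n active constraints out of m, so the number of vertices is at most C(m, n) = m! / (n!(m-n)!).
m = 27, n = 6
Numerator: 27 * 26 * 25 * 24 * 23 * 22
Denominator: 6! = 720
C(27, 6) = 296010


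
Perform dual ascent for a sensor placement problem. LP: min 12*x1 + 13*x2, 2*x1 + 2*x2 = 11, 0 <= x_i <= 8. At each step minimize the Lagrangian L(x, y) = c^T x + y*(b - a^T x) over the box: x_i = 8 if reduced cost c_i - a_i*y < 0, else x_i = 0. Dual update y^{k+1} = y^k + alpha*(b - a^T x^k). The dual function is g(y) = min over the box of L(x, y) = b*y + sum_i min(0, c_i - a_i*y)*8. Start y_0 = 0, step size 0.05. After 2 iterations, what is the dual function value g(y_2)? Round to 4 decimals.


Dual ascent for LP: min 12*x1 + 13*x2, 2*x1 + 2*x2 = 11, 0 <= x_i <= 8
Step 1: y^k = 0.0, reduced costs: (12.0, 13.0)
  x^k = (0.0, 0.0), subgradient = b - a^T x = 11.0
  y^{k+1} = 0.0 + 0.05*11.0 = 0.55
Step 2: y^k = 0.55, reduced costs: (10.9, 11.9)
  x^k = (0.0, 0.0), subgradient = b - a^T x = 11.0
  y^{k+1} = 0.55 + 0.05*11.0 = 1.1
Dual objective at y_2 = 1.1: reduced costs (9.8, 10.8), box minimizer x = (0.0, 0.0)
g(y_2) = b*y + (c1 - a1*y)*x1 + (c2 - a2*y)*x2 = 11*1.1 + 9.8*0.0 + 10.8*0.0 = 12.1 + 0.0 + 0.0 = 12.1


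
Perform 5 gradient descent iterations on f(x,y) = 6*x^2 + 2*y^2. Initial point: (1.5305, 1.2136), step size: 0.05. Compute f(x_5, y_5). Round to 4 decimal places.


Gradient descent on f(x,y) = 6*x^2 + 2*y^2.
Starting point: (1.5305, 1.2136), alpha = 0.05
Step 1: grad_x = 2*6*1.5305 = 18.366, grad_y = 2*2*1.2136 = 4.8544
  x_1 = 1.5305 - 0.05*18.366 = 0.6122
  y_1 = 1.2136 - 0.05*4.8544 = 0.9709
Step 2: grad_x = 2*6*0.6122 = 7.3464, grad_y = 2*2*0.9709 = 3.8835
  x_2 = 0.6122 - 0.05*7.3464 = 0.2449
  y_2 = 0.9709 - 0.05*3.8835 = 0.7767
Step 3: grad_x = 2*6*0.2449 = 2.9386, grad_y = 2*2*0.7767 = 3.1068
  x_3 = 0.2449 - 0.05*2.9386 = 0.098
  y_3 = 0.7767 - 0.05*3.1068 = 0.6214
Step 4: grad_x = 2*6*0.098 = 1.1754, grad_y = 2*2*0.6214 = 2.4855
  x_4 = 0.098 - 0.05*1.1754 = 0.0392
  y_4 = 0.6214 - 0.05*2.4855 = 0.4971
Step 5: grad_x = 2*6*0.0392 = 0.4702, grad_y = 2*2*0.4971 = 1.9884
  x_5 = 0.0392 - 0.05*0.4702 = 0.0157
  y_5 = 0.4971 - 0.05*1.9884 = 0.3977
f(0.0157, 0.3977) = 6*0.0157^2 + 2*0.3977^2 = 0.3178


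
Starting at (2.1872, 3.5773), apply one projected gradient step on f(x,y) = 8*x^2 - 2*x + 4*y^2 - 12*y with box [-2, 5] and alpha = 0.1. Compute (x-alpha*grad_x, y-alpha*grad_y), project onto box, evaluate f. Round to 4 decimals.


Step 1: Compute gradient at (2.1872, 3.5773).
grad_x = 2*8*2.1872 - 2 = 32.9952
grad_y = 2*4*3.5773 - 12 = 16.6184
Step 2: Gradient step.
x_raw = 2.1872 - 0.1*32.9952 = -1.1123
y_raw = 3.5773 - 0.1*16.6184 = 1.9155
Step 3: Project onto [-2, 5].
x_proj = clip(-1.1123) = -1.1123
y_proj = clip(1.9155) = 1.9155
Step 4: Evaluate f.
f(-1.1123, 1.9155) = 3.8131


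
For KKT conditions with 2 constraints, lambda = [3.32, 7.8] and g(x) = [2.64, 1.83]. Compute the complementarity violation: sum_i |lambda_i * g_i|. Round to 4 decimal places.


KKT complementary slackness check:
lambda_1 * g_1 = 3.32 * 2.64 = 8.7648
lambda_2 * g_2 = 7.8 * 1.83 = 14.274
Total violation = 8.7648 + 14.274 = 23.0388


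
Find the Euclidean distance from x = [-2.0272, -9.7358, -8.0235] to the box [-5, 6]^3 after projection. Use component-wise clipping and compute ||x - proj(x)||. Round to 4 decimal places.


Project each component onto [-5, 6].
clip(-2.0272) = -2.0272, clip(-9.7358) = -5.0, clip(-8.0235) = -5.0
Projection = [-2.0272, -5.0, -5.0]
Squared diffs: [0.0, 22.4278, 9.1416]
Distance = sqrt(31.5694) = 5.6187


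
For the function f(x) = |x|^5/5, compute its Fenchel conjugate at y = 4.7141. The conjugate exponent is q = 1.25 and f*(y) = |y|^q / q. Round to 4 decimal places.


The conjugate exponent q satisfies 1/p + 1/q = 1.
p = 5, so q = 5/(5 - 1) = 1.25
|y|^q = 4.7141^1.25 = 6.9462
f*(4.7141) = 6.9462 / 1.25 = 5.557


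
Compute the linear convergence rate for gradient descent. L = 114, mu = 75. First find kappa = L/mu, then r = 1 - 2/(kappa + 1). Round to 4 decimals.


Step 1: Compute the condition number.
kappa = L/mu = 114/75 = 1.52
Step 2: Compute the convergence rate.
r = 1 - 2/(kappa + 1) = 1 - 2*mu/(L + mu) = (L - mu)/(L + mu) = 39/189 = 0.2063


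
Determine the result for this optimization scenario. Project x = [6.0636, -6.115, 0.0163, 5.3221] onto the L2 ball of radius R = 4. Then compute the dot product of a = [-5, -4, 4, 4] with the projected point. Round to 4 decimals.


Step 1: Compute ||x|| (intermediates to 6 decimals).
||x|| = sqrt(6.0636^2 + (-6.115)^2 + 0.0163^2 + 5.3221^2) = 10.123511
Step 2: Project.
Since ||x|| > R, scale = R/||x|| = 4/10.123511 = 0.39512, proj(x) = scale * x
proj(x) = [2.39585, -2.416159, 0.00644, 2.102868]
Step 3: Dot product.
a^T * proj(x) = -5*2.39585 - 4*(-2.416159) + 4*0.00644 + 4*2.102868 = 6.1226


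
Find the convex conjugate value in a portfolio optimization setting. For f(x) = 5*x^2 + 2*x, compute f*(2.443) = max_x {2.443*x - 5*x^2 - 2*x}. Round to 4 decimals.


f*(y) = sup_x {y*x - a*x^2 - b*x} = sup_x {(y-b)*x - a*x^2}
FOC: (y - b) - 2a*x = 0 => x* = (y - b)/(2a)
x* = (2.443 - 2)/(2*5) = 0.0443
f*(2.443) = (y-b)^2/(4a) = (2.443 - 2)^2/(4*5)
= 0.1962/20 = 0.0098


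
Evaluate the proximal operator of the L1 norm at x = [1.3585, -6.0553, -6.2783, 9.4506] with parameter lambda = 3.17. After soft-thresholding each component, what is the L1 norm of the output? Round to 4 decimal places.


Soft-thresholding with lambda = 3.17:
prox(1.3585) = sign(1.3585)*max(|1.3585| - 3.17, 0) = 0.0
prox(-6.0553) = sign(-6.0553)*max(|-6.0553| - 3.17, 0) = -2.8853
prox(-6.2783) = sign(-6.2783)*max(|-6.2783| - 3.17, 0) = -3.1083
prox(9.4506) = sign(9.4506)*max(|9.4506| - 3.17, 0) = 6.2806
prox(x) = [0.0, -2.8853, -3.1083, 6.2806]
||prox(x)||_1 = 0.0 + 2.8853 + 3.1083 + 6.2806 = 12.2742


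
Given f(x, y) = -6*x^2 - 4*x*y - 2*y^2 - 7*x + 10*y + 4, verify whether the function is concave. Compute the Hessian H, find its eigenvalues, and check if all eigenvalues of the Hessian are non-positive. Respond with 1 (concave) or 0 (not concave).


The Hessian of f(x,y) = -6*x^2 - 4*x*y - 2*y^2 - 7*x + 10*y + 4 is:
H = [[-12, -4], [-4, -4]]
Trace = -12 - 4 = -16
Determinant = -12*-4 - (-4)^2 = 32
Discriminant = (-16)^2 - 4*32 = 128.0
Eigenvalues: lambda_1 = -13.6569, lambda_2 = -2.3431
The function is concave.

1


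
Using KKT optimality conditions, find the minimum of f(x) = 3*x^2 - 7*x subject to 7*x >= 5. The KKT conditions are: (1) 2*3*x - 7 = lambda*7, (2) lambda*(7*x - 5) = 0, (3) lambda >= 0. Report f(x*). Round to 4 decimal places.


Step 1: Try lambda = 0 (constraint inactive).
Stationarity: 2*3*x - 7 = 0
x* = 7/(2*3) = 7/6 = 1.1667 (rounded; the exact value 7/6 is used below)
Check constraint: 7*1.1667 = 8.1669 >= 5 -- satisfied.
Step 2: Compute optimal value.
f(x*) = 3*(7/6)^2 - 7*(7/6) = -4.0833


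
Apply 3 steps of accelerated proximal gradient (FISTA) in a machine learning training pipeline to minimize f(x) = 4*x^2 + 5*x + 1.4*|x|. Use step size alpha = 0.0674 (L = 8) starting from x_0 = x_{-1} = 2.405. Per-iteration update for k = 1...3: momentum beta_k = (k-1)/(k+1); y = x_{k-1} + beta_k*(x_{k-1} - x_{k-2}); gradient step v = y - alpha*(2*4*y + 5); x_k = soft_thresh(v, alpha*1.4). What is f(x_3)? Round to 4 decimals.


FISTA on f(x) = 4*x^2 + 5*x + 1.4*|x|
L = 8, alpha = 0.0674
Iteration 1: beta = 0.0, y = 2.405 + 0.0*(2.405 - 2.405) = 2.405
  grad(y) = 24.24, v = y - alpha*grad = 0.7712
  prox(v) = soft_thresh(0.7712, 0.0944) = 0.6769
Iteration 2: beta = 0.3333, y = 0.6769 + 0.3333*(0.6769 - 2.405) = 0.1008
  grad(y) = 5.8065, v = y - alpha*grad = -0.2905
  prox(v) = soft_thresh(-0.2905, 0.0944) = -0.1962
Iteration 3: beta = 0.5, y = -0.1962 + 0.5*(-0.1962 - 0.6769) = -0.6327
  grad(y) = -0.0616, v = y - alpha*grad = -0.6286
  prox(v) = soft_thresh(-0.6286, 0.0944) = -0.5342
f(x_3) = 4*(-0.5342)^2 + 5*(-0.5342) + 1.4*|-0.5342| = -0.7816


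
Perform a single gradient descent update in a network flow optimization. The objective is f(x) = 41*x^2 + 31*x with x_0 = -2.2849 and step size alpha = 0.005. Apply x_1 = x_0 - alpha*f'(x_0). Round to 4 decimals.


We compute the gradient at x_0 and apply the update.
f'(x) = 82*x + 31
f'(-2.2849) = 82*-2.2849 + 31 = -156.3618
x_1 = -2.2849 - 0.005*-156.3618 = -1.5031


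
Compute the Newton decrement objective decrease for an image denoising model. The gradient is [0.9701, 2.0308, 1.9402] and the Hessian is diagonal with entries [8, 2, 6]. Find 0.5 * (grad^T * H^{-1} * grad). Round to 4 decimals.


Step 1: H is diagonal, so H^(-1) * g = [0.1213, 1.0154, 0.3234].
Step 2: g^T H^(-1) g = sum_i g_i^2 / H_ii
  = (0.9701)^2/8 + (2.0308)^2/2 + (1.9402)^2/6
  = 0.1176 + 2.0621 + 0.6274 = 2.8071
Step 3: Objective decrease = 0.5 * g^T H^(-1) g = 1.4036


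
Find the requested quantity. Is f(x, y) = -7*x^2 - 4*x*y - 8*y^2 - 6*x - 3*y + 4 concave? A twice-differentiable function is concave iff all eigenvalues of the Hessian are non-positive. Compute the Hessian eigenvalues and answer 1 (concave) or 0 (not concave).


The Hessian of f(x,y) = -7*x^2 - 4*x*y - 8*y^2 - 6*x - 3*y + 4 is:
H = [[-14, -4], [-4, -16]]
Trace = -14 - 16 = -30
Determinant = -14*-16 - (-4)^2 = 208
Discriminant = (-30)^2 - 4*208 = 68.0
Eigenvalues: lambda_1 = -19.1231, lambda_2 = -10.8769
The function is concave.

1


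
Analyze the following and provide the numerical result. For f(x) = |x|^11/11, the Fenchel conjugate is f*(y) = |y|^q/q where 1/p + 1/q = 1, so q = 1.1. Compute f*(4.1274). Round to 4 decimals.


The conjugate exponent q satisfies 1/p + 1/q = 1.
p = 11, so q = 11/(11 - 1) = 1.1
|y|^q = 4.1274^1.1 = 4.756
f*(4.1274) = 4.756 / 1.1 = 4.3237


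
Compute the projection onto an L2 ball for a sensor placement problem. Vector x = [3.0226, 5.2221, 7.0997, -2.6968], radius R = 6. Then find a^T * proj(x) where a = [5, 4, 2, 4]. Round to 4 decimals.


Step 1: Compute ||x|| (intermediates to 6 decimals).
||x|| = sqrt(3.0226^2 + 5.2221^2 + 7.0997^2 + (-2.6968)^2) = 9.699738
Step 2: Project.
Since ||x|| > R, scale = R/||x|| = 6/9.699738 = 0.618573, proj(x) = scale * x
proj(x) = [1.869699, 3.23025, 4.391683, -1.668168]
Step 3: Dot product.
a^T * proj(x) = 5*1.869699 + 4*3.23025 + 2*4.391683 + 4*(-1.668168) = 24.3802


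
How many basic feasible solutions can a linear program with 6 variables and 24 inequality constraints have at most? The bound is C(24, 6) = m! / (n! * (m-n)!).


Each vertex corresponds to some choice of n active constraints out of m, so the number of vertices is at most C(m, n) = m! / (n!(m-n)!).
m = 24, n = 6
Numerator: 24 * 23 * 22 * 21 * 20 * 19
Denominator: 6! = 720
C(24, 6) = 134596


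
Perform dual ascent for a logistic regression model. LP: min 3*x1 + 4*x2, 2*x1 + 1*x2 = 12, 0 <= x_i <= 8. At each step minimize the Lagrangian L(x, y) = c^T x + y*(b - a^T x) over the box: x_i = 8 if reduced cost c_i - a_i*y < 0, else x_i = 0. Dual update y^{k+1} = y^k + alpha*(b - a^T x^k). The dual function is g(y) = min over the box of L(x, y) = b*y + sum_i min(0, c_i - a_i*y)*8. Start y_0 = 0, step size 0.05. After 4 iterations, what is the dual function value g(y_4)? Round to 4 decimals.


Dual ascent for LP: min 3*x1 + 4*x2, 2*x1 + 1*x2 = 12, 0 <= x_i <= 8
Step 1: y^k = 0.0, reduced costs: (3.0, 4.0)
  x^k = (0.0, 0.0), subgradient = b - a^T x = 12.0
  y^{k+1} = 0.0 + 0.05*12.0 = 0.6
Step 2: y^k = 0.6, reduced costs: (1.8, 3.4)
  x^k = (0.0, 0.0), subgradient = b - a^T x = 12.0
  y^{k+1} = 0.6 + 0.05*12.0 = 1.2
Step 3: y^k = 1.2, reduced costs: (0.6, 2.8)
  x^k = (0.0, 0.0), subgradient = b - a^T x = 12.0
  y^{k+1} = 1.2 + 0.05*12.0 = 1.8
Step 4: y^k = 1.8, reduced costs: (-0.6, 2.2)
  x^k = (8.0, 0.0), subgradient = b - a^T x = -4.0
  y^{k+1} = 1.8 + 0.05*-4.0 = 1.6
Dual objective at y_4 = 1.6: reduced costs (-0.2, 2.4), box minimizer x = (8.0, 0.0)
g(y_4) = b*y + (c1 - a1*y)*x1 + (c2 - a2*y)*x2 = 12*1.6 + (-0.2)*8.0 + 2.4*0.0 = 19.2 - 1.6 + 0.0 = 17.6


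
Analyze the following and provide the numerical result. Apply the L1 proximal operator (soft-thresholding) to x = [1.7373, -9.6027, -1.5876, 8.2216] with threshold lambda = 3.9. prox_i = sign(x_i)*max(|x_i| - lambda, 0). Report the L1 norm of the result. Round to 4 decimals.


Soft-thresholding with lambda = 3.9:
prox(1.7373) = sign(1.7373)*max(|1.7373| - 3.9, 0) = 0.0
prox(-9.6027) = sign(-9.6027)*max(|-9.6027| - 3.9, 0) = -5.7027
prox(-1.5876) = sign(-1.5876)*max(|-1.5876| - 3.9, 0) = 0.0
prox(8.2216) = sign(8.2216)*max(|8.2216| - 3.9, 0) = 4.3216
prox(x) = [0.0, -5.7027, 0.0, 4.3216]
||prox(x)||_1 = 0.0 + 5.7027 + 0.0 + 4.3216 = 10.0243


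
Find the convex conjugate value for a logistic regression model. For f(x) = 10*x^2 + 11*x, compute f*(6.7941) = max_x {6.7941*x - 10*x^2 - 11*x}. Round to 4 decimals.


f*(y) = sup_x {y*x - a*x^2 - b*x} = sup_x {(y-b)*x - a*x^2}
FOC: (y - b) - 2a*x = 0 => x* = (y - b)/(2a)
x* = (6.7941 - 11)/(2*10) = -0.2103
f*(6.7941) = (y-b)^2/(4a) = (6.7941 - 11)^2/(4*10)
= 17.6896/40 = 0.4422


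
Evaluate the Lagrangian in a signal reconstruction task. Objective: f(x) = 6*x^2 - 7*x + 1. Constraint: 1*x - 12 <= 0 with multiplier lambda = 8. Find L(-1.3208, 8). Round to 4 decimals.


Step 1: Evaluate f(x).
f(-1.3208) = 6*(-1.3208)^2 - 7*(-1.3208) + 1 = 20.7127
Step 2: Evaluate g(x).
g(-1.3208) = 1*-1.3208 - 12 = -13.3208
Step 3: Compute Lagrangian.
L = 20.7127 + 8*-13.3208 = -85.8537


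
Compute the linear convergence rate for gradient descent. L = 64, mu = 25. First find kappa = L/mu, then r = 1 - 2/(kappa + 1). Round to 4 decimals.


Step 1: Compute the condition number.
kappa = L/mu = 64/25 = 2.56
Step 2: Compute the convergence rate.
r = 1 - 2/(kappa + 1) = 1 - 2*mu/(L + mu) = (L - mu)/(L + mu) = 39/89 = 0.4382


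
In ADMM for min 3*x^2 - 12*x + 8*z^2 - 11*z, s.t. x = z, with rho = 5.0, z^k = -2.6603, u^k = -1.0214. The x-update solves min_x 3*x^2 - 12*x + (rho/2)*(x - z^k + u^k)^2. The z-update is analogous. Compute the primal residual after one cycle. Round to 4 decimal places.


ADMM iteration with rho = 5.0, z^k = -2.6603, u^k = -1.0214
Step 1: x-update.
Minimize 3*x^2 - 12*x + (5.0/2)*(x + 2.6603 - 1.0214)^2
FOC: (2*3 + 5.0)*x = 12 + 5.0*(-2.6603 + 1.0214)
x^{k+1} = 0.346
Step 2: z-update.
Minimize 8*z^2 - 11*z + (5.0/2)*(0.346 - z - 1.0214)^2
FOC: (2*8 + 5.0)*z = 11 + 5.0*(0.346 - 1.0214)
z^{k+1} = 0.363
Step 3: u-update.
u^{k+1} = -1.0214 + 0.346 - 0.363 = -1.0384
Step 4: Primal residual = |0.346 - 0.363| = 0.017


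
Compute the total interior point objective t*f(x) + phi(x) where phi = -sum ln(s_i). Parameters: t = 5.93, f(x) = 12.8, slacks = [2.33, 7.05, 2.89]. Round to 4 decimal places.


Step 1: Compute log-barrier.
ln values: [0.8459, 1.953, 1.0613]
phi = -(0.8459 + 1.953 + 1.0613) = -3.8602
Step 2: Compute augmented objective.
t*f(x) = 5.93*12.8 = 75.904
Total = 75.904 - 3.8602 = 72.0438


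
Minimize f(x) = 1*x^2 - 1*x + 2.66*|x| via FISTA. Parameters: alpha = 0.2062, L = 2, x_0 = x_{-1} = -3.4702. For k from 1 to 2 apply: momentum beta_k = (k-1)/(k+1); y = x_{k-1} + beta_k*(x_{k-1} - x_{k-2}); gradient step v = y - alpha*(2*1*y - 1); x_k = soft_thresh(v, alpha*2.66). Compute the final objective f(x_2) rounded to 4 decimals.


FISTA on f(x) = 1*x^2 - 1*x + 2.66*|x|
L = 2, alpha = 0.2062
Iteration 1: beta = 0.0, y = -3.4702 + 0.0*(-3.4702 + 3.4702) = -3.4702
  grad(y) = -7.9404, v = y - alpha*grad = -1.8329
  prox(v) = soft_thresh(-1.8329, 0.5485) = -1.2844
Iteration 2: beta = 0.3333, y = -1.2844 + 0.3333*(-1.2844 + 3.4702) = -0.5558
  grad(y) = -2.1116, v = y - alpha*grad = -0.1204
  prox(v) = soft_thresh(-0.1204, 0.5485) = 0.0
f(x_2) = 1*0.0^2 - 1*0.0 + 2.66*|0.0| = 0.0


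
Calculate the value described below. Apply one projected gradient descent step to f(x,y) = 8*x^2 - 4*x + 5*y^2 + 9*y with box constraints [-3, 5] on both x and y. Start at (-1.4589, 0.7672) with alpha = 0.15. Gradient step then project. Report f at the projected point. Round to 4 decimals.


Step 1: Compute gradient at (-1.4589, 0.7672).
grad_x = 2*8*-1.4589 - 4 = -27.3424
grad_y = 2*5*0.7672 + 9 = 16.672
Step 2: Gradient step.
x_raw = -1.4589 - 0.15*-27.3424 = 2.6425
y_raw = 0.7672 - 0.15*16.672 = -1.7336
Step 3: Project onto [-3, 5].
x_proj = clip(2.6425) = 2.6425
y_proj = clip(-1.7336) = -1.7336
Step 4: Evaluate f.
f(2.6425, -1.7336) = 44.7154


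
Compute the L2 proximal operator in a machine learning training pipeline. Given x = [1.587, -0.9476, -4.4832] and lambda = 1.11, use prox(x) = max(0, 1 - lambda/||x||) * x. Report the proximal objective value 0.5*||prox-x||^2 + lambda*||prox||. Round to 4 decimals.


Step 1: Compute ||x||.
||x|| = 4.8493
Step 2: Compute scaling factor.
scale = max(0, 1 - 1.11/4.8493) = 0.7711
Step 3: prox(x) = [1.2237, -0.7307, -3.457]
||prox(x)|| = 3.7393
Step 4: Proximal objective.
0.5*||prox-x||^2 = 0.6161
lambda*||prox|| = 4.1506
Total = 4.7667


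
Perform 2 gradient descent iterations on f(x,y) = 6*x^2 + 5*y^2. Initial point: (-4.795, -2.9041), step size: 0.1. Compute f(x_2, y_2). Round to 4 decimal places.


Gradient descent on f(x,y) = 6*x^2 + 5*y^2.
Starting point: (-4.795, -2.9041), alpha = 0.1
Step 1: grad_x = 2*6*-4.795 = -57.54, grad_y = 2*5*-2.9041 = -29.041
  x_1 = -4.795 - 0.1*-57.54 = 0.959
  y_1 = -2.9041 - 0.1*-29.041 = 0.0
Step 2: grad_x = 2*6*0.959 = 11.508, grad_y = 2*5*0.0 = 0.0
  x_2 = 0.959 - 0.1*11.508 = -0.1918
  y_2 = 0.0 - 0.1*0.0 = 0.0
f(-0.1918, 0.0) = 6*(-0.1918)^2 + 5*0.0^2 = 0.2207


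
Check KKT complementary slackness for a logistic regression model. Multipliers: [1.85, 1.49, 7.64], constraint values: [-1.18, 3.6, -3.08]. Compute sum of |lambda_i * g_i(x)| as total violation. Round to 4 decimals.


KKT complementary slackness check:
lambda_1 * g_1 = 1.85 * -1.18 = -2.183
lambda_2 * g_2 = 1.49 * 3.6 = 5.364
lambda_3 * g_3 = 7.64 * -3.08 = -23.5312
Total violation = 2.183 + 5.364 + 23.5312 = 31.0782


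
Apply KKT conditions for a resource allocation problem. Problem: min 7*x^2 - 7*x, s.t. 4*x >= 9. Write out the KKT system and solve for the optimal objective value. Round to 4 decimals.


Step 1: Try lambda = 0 (constraint inactive).
x_unc = 7/(2*7) = 0.5
Check: 4*0.5 = 2.0 < 9 -- violated!
Step 2: Constraint must be active: 4*x = 9
x* = 9/4 = 2.25
lambda = (2*7*2.25 - 7)/4 = 6.125
Step 3: Compute optimal value.
f(x*) = 7*2.25^2 - 7*2.25 = 19.6875


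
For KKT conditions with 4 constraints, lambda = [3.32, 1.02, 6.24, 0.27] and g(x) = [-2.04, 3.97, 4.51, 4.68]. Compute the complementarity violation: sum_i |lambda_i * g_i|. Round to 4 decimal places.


KKT complementary slackness check:
lambda_1 * g_1 = 3.32 * -2.04 = -6.7728
lambda_2 * g_2 = 1.02 * 3.97 = 4.0494
lambda_3 * g_3 = 6.24 * 4.51 = 28.1424
lambda_4 * g_4 = 0.27 * 4.68 = 1.2636
Total violation = 6.7728 + 4.0494 + 28.1424 + 1.2636 = 40.2282


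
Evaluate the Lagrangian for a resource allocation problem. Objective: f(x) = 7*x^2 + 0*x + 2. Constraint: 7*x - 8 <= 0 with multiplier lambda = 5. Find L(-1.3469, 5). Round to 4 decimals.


Step 1: Evaluate f(x).
f(-1.3469) = 7*(-1.3469)^2 + 0*(-1.3469) + 2 = 14.699
Step 2: Evaluate g(x).
g(-1.3469) = 7*-1.3469 - 8 = -17.4283
Step 3: Compute Lagrangian.
L = 14.699 + 5*-17.4283 = -72.4425


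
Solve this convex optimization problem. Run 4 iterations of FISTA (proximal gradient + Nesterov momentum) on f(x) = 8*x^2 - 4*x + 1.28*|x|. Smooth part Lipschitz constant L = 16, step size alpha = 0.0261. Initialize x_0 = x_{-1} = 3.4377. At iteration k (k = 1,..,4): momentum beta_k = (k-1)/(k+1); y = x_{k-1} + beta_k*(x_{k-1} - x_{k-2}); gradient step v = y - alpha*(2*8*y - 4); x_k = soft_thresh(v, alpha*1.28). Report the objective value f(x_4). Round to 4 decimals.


FISTA on f(x) = 8*x^2 - 4*x + 1.28*|x|
L = 16, alpha = 0.0261
Iteration 1: beta = 0.0, y = 3.4377 + 0.0*(3.4377 - 3.4377) = 3.4377
  grad(y) = 51.0032, v = y - alpha*grad = 2.1065
  prox(v) = soft_thresh(2.1065, 0.0334) = 2.0731
Iteration 2: beta = 0.3333, y = 2.0731 + 0.3333*(2.0731 - 3.4377) = 1.6182
  grad(y) = 21.8919, v = y - alpha*grad = 1.0469
  prox(v) = soft_thresh(1.0469, 0.0334) = 1.0135
Iteration 3: beta = 0.5, y = 1.0135 + 0.5*(1.0135 - 2.0731) = 0.4836
  grad(y) = 3.7381, v = y - alpha*grad = 0.3861
  prox(v) = soft_thresh(0.3861, 0.0334) = 0.3527
Iteration 4: beta = 0.6, y = 0.3527 + 0.6*(0.3527 - 1.0135) = -0.0438
  grad(y) = -4.7011, v = y - alpha*grad = 0.0789
  prox(v) = soft_thresh(0.0789, 0.0334) = 0.0455
f(x_4) = 8*0.0455^2 - 4*0.0455 + 1.28*|0.0455| = -0.1071


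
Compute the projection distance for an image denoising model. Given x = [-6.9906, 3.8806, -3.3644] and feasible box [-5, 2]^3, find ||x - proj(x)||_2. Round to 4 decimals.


Project each component onto [-5, 2].
clip(-6.9906) = -5.0, clip(3.8806) = 2.0, clip(-3.3644) = -3.3644
Projection = [-5.0, 2.0, -3.3644]
Squared diffs: [3.9625, 3.5367, 0.0]
Distance = sqrt(7.4992) = 2.7385


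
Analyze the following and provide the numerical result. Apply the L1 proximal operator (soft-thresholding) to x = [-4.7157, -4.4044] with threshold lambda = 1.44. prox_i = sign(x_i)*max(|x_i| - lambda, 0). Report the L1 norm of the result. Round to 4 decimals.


Soft-thresholding with lambda = 1.44:
prox(-4.7157) = sign(-4.7157)*max(|-4.7157| - 1.44, 0) = -3.2757
prox(-4.4044) = sign(-4.4044)*max(|-4.4044| - 1.44, 0) = -2.9644
prox(x) = [-3.2757, -2.9644]
||prox(x)||_1 = 3.2757 + 2.9644 = 6.2401


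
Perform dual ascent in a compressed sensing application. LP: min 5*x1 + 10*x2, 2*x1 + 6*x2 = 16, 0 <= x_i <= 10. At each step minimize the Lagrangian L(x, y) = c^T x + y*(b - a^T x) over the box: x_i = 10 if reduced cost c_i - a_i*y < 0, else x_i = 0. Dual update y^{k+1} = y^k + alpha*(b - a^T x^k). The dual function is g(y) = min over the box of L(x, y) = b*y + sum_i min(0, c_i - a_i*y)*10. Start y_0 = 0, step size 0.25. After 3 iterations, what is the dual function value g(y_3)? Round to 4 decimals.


Dual ascent for LP: min 5*x1 + 10*x2, 2*x1 + 6*x2 = 16, 0 <= x_i <= 10
Step 1: y^k = 0.0, reduced costs: (5.0, 10.0)
  x^k = (0.0, 0.0), subgradient = b - a^T x = 16.0
  y^{k+1} = 0.0 + 0.25*16.0 = 4.0
Step 2: y^k = 4.0, reduced costs: (-3.0, -14.0)
  x^k = (10.0, 10.0), subgradient = b - a^T x = -64.0
  y^{k+1} = 4.0 + 0.25*-64.0 = -12.0
Step 3: y^k = -12.0, reduced costs: (29.0, 82.0)
  x^k = (0.0, 0.0), subgradient = b - a^T x = 16.0
  y^{k+1} = -12.0 + 0.25*16.0 = -8.0
Dual objective at y_3 = -8.0: reduced costs (21.0, 58.0), box minimizer x = (0.0, 0.0)
g(y_3) = b*y + (c1 - a1*y)*x1 + (c2 - a2*y)*x2 = 16*(-8.0) + 21.0*0.0 + 58.0*0.0 = -128.0 + 0.0 + 0.0 = -128.0


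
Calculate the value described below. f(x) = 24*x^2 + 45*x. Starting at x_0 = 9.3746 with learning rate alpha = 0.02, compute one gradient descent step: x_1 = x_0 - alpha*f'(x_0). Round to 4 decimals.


We compute the gradient at x_0 and apply the update.
f'(x) = 48*x + 45
f'(9.3746) = 48*9.3746 + 45 = 494.9808
x_1 = 9.3746 - 0.02*494.9808 = -0.525


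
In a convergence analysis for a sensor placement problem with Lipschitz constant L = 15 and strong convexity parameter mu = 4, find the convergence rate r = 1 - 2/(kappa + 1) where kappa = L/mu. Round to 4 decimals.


Step 1: Compute the condition number.
kappa = L/mu = 15/4 = 3.75
Step 2: Compute the convergence rate.
r = 1 - 2/(kappa + 1) = 1 - 2*mu/(L + mu) = (L - mu)/(L + mu) = 11/19 = 0.5789


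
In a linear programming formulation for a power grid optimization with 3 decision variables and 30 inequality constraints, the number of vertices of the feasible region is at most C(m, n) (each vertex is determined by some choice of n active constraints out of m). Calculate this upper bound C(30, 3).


Each vertex corresponds to some choice of n active constraints out of m, so the number of vertices is at most C(m, n) = m! / (n!(m-n)!).
m = 30, n = 3
Numerator: 30 * 29 * 28
Denominator: 3! = 6
C(30, 3) = 4060


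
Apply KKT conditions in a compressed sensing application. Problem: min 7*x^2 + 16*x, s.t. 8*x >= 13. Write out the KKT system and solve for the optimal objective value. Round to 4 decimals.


Step 1: Try lambda = 0 (constraint inactive).
x_unc = -16/(2*7) = -1.1429
Check: 8*-1.1429 = -9.1432 < 13 -- violated!
Step 2: Constraint must be active: 8*x = 13
x* = 13/8 = 1.625
lambda = (2*7*1.625 + 16)/8 = 4.8438
Step 3: Compute optimal value.
f(x*) = 7*1.625^2 + 16*1.625 = 44.4844


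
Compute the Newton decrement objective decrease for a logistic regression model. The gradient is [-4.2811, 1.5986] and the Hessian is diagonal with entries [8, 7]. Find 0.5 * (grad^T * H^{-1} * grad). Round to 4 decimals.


Step 1: H is diagonal, so H^(-1) * g = [-0.5351, 0.2284].
Step 2: g^T H^(-1) g = sum_i g_i^2 / H_ii
  = (-4.2811)^2/8 + (1.5986)^2/7
  = 2.291 + 0.3651 = 2.6561
Step 3: Objective decrease = 0.5 * g^T H^(-1) g = 1.328


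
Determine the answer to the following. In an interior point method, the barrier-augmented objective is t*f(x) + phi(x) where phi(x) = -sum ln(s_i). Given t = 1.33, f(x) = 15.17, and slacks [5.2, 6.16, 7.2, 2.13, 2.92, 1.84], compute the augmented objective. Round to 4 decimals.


Step 1: Compute log-barrier.
ln values: [1.6487, 1.8181, 1.9741, 0.7561, 1.0716, 0.6098]
phi = -(1.6487 + 1.8181 + 1.9741 + 0.7561 + 1.0716 + 0.6098) = -7.8783
Step 2: Compute augmented objective.
t*f(x) = 1.33*15.17 = 20.1761
Total = 20.1761 - 7.8783 = 12.2978


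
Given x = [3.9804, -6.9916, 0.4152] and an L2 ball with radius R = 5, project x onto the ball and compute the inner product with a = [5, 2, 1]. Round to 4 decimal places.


Step 1: Compute ||x|| (intermediates to 6 decimals).
||x|| = sqrt(3.9804^2 + (-6.9916)^2 + 0.4152^2) = 8.055957
Step 2: Project.
Since ||x|| > R, scale = R/||x|| = 5/8.055957 = 0.620659, proj(x) = scale * x
proj(x) = [2.470471, -4.339399, 0.257698]
Step 3: Dot product.
a^T * proj(x) = 5*2.470471 + 2*(-4.339399) + 1*0.257698 = 3.9313
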